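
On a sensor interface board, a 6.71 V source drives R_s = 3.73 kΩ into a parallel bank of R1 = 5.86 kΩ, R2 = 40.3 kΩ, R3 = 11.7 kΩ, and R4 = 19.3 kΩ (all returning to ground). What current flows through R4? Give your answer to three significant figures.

Parallel bank: R_p = 1/(1/5.86 + 1/40.3 + 1/11.7 + 1/19.3) = 3.005 kΩ.
V_A = 6.71 × 3.005/6.735 = 2.994 V.
Branch current I = V_A/R4 = 2.994/19.3 = 0.1551 mA.
(Check via current divider: I_total = 0.9962 mA; share G_k/ΣG = 0.1557 → same result.)

I ≈ 0.155 mA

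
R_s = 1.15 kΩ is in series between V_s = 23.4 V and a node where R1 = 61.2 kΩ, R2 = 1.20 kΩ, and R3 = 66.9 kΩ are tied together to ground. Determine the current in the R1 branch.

Parallel bank: R_p = 1/(1/61.2 + 1/1.20 + 1/66.9) = 1.157 kΩ.
V_A = 23.4 × 1.157/2.307 = 11.73 V.
I(R1) = V_A / R1 = 11.73/61.2 = 0.1917 mA.
(Equivalently: I_total = 10.14 mA, then current-divider fraction G_k/ΣG = 0.01890.)

I ≈ 0.192 mA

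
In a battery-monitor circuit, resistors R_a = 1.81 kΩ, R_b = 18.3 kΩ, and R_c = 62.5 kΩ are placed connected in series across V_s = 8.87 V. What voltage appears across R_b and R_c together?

ΣR = 1.81 + 18.3 + 62.5 = 82.61 kΩ.
R_{R_b..R_c} = 18.3 + 62.5 = 80.80 kΩ.
By the voltage-divider rule, V = 8.87 × 80.80/82.61 = 8.676 V.

V ≈ 8.68 V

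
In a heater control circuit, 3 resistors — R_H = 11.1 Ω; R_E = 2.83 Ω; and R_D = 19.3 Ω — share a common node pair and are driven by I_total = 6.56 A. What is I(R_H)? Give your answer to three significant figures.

Total conductance ΣG = 1/11.1 + 1/2.83 + 1/19.3 = 0.4953 (units of 1/Ω).
By the current-divider rule, I = I_total · G_k/ΣG = 6.56 × 0.1819 = 1.193 A.

I ≈ 1.19 A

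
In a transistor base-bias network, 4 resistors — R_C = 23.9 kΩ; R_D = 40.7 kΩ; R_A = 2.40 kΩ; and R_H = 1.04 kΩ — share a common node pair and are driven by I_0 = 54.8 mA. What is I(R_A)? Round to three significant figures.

I ≈ 15.8 mA

ΣG = 1/23.9 + 1/40.7 + 1/2.40 + 1/1.04 = 1.445.
R_A takes the fraction G_k/ΣG = 0.4167/1.445 = 0.2884, so I = 54.8 × 0.2884 = 15.81 mA.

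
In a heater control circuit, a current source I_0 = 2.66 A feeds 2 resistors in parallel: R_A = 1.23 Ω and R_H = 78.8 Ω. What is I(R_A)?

With just two branches, the current splits inversely with resistance.
So I = 2.66 × 78.8/80.03 = 2.619 A.

I ≈ 2.62 A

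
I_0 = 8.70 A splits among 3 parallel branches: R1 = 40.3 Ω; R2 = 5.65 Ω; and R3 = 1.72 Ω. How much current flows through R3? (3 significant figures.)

I ≈ 6.46 A

Total conductance ΣG = 1/40.3 + 1/5.65 + 1/1.72 = 0.7832 (units of 1/Ω).
Current divider: I(R3) = I_0 · G_k/ΣG = 8.70 × (0.5814/0.7832) = 8.70 × 0.7423 = 6.458 A.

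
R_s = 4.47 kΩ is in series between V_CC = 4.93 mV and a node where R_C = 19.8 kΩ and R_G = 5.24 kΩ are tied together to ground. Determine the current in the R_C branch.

Parallel bank: R_p = 1/(1/19.8 + 1/5.24) = 4.143 kΩ.
V_A by voltage divider: V_A = 4.93 × 4.143/(4.47 + 4.143) = 2.372 mV.
I(R_C) = V_A / R_C = 2.372/19.8 = 0.1198 µA.
(Equivalently: I_total = 0.5724 µA, then current-divider fraction G_k/ΣG = 0.2093.)

I ≈ 0.120 µA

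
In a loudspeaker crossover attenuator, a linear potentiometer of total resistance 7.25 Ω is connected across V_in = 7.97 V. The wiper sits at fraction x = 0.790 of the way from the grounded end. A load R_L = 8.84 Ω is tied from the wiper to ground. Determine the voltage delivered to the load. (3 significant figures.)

V_out ≈ 5.54 V

The pot divides into 1.522 Ω above the wiper and 5.728 Ω below.
R_L loads the lower segment: effective lower R = 3.476 Ω.
Then V_out = V_in · 3.476/(1.522 + 3.476) = 5.542 V.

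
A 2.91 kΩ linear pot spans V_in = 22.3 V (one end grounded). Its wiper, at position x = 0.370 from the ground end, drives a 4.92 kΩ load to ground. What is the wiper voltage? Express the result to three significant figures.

Lower segment x·R_p = 1.077 kΩ; upper segment (1−x)·R_p = 1.833 kΩ.
Lower segment in parallel with the load: 1.077 ‖ 4.92 = 0.8834 kΩ.
Loaded-divider output: V_out = 22.3 × 0.3252 = 7.251 V.

V_out ≈ 7.25 V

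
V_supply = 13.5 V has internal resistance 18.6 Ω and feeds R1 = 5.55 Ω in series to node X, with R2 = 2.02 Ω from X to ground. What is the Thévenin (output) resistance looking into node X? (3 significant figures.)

R1' = 18.6 + 5.55 = 24.15 Ω (source resistance + R1).
Zeroing V_supply shorts the top of R1' to ground, so R_th = R1' ‖ R2 = 1.864 Ω.

R_th ≈ 1.86 Ω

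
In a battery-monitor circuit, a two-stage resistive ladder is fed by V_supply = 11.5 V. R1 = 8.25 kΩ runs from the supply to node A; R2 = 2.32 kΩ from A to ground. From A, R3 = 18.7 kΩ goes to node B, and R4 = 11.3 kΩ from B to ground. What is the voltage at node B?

V_B ≈ 0.897 V

Looking into the second stage from A: R3 + R4 = 30.00 kΩ appears in parallel with R2.
R2 ‖ (R3+R4) = 2.153 kΩ.
So V_A = 11.5 × 0.2070 = 2.380 V.
Stage 2 is unloaded, so V_B = V_A · R4/(R3+R4) = 2.380 × 11.3/30.00 = 0.8966 V.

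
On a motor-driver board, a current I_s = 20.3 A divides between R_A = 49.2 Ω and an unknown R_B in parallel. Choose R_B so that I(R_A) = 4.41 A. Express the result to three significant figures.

The fraction through R_A equals R_B/(R_A+R_B).
4.41/20.3 = R_B/(R_A + R_B) → R_B = R_A · (0.2172)/(1 − 0.2172) = 49.2 × 0.2775 = 13.65 Ω.

R_B ≈ 13.7 Ω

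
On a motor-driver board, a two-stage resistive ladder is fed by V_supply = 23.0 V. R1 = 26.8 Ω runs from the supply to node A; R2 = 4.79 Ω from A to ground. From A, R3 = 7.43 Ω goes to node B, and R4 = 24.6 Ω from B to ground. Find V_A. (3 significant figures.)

Node A sees R2 in parallel with the series input of stage 2, R3 + R4 = 32.03 Ω.
Effective lower resistance at A: R2 ‖ 32.03 = 4.167 Ω.
So V_A = 23.0 × 0.1346 = 3.095 V.

V_A ≈ 3.09 V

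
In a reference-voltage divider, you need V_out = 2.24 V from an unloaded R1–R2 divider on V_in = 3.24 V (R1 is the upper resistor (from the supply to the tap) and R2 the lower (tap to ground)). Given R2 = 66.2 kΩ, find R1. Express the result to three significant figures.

Required fraction k = V_out/V_in = 0.6914.
R1 = R2·(1/k − 1) = 66.2 × 0.4464 = 29.55 kΩ.

R1 ≈ 29.6 kΩ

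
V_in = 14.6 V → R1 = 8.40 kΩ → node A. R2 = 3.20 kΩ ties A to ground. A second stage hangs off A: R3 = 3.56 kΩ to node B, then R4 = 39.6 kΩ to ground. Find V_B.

The second stage (R3 + R4 = 43.16 kΩ) loads node A in parallel with R2.
R2 ‖ (R3+R4) = 2.979 kΩ.
V_A = 14.6 × 2.979/(8.40 + 2.979) = 3.822 V.
Stage 2 is unloaded, so V_B = V_A · R4/(R3+R4) = 3.822 × 39.6/43.16 = 3.507 V.

V_B ≈ 3.51 V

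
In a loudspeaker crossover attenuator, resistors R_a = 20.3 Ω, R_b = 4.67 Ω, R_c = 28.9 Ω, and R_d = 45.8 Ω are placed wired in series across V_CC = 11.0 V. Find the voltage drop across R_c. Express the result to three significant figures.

V ≈ 3.19 V

ΣR = 20.3 + 4.67 + 28.9 + 45.8 = 99.67 Ω.
Voltage divider: V = V_CC · (28.90 / 99.67) = 11.0 × 0.2900 = 3.190 V.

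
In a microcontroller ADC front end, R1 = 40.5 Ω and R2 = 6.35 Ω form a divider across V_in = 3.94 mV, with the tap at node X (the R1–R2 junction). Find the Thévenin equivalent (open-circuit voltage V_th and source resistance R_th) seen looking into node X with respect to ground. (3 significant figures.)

With X open, the divider is unloaded: V_th = 3.94 × 6.35/46.85 = 0.5340 mV.
With V_in suppressed (replaced by a short), R_th = R1 ‖ R2 = (40.50 × 6.35)/(40.50 + 6.35) = 5.489 Ω.

V_th ≈ 0.534 mV, R_th ≈ 5.49 Ω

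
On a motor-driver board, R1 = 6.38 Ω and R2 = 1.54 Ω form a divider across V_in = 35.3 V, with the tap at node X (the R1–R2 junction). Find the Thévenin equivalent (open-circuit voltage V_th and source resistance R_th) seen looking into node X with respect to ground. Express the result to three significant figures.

V_th ≈ 6.86 V, R_th ≈ 1.24 Ω

V_th is the unloaded tap voltage: V_in · R2/(R1+R2) = 35.3 × 0.1944 = 6.864 V.
Looking into X with the source shorted: R_th = R1·R2/(R1+R2) = 6.380 × 1.54/7.920 = 1.241 Ω.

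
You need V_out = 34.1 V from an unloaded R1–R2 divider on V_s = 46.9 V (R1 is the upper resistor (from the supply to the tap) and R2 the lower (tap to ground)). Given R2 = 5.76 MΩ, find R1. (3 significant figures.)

V_out/V_s = R2/(R1+R2) = 0.7271.
R1 = R2·(1/k − 1) = 5.76 × 0.3754 = 2.162 MΩ.

R1 ≈ 2.16 MΩ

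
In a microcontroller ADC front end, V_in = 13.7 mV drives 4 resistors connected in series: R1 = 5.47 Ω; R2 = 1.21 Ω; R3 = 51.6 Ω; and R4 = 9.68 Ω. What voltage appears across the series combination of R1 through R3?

V ≈ 11.7 mV

Total series resistance ΣR = 5.47 + 1.21 + 51.6 + 9.68 = 67.96 Ω.
R_{R1..R3} = 5.47 + 1.21 + 51.6 = 58.28 Ω.
By the voltage-divider rule, V = 13.7 × 58.28/67.96 = 11.75 mV.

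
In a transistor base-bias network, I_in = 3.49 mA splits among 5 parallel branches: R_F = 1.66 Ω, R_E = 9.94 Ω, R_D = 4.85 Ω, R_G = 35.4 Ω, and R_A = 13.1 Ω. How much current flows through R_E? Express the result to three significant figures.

Total conductance ΣG = 1/1.66 + 1/9.94 + 1/4.85 + 1/35.4 + 1/13.1 = 1.014 (units of 1/Ω).
R_E takes the fraction G_k/ΣG = 0.1006/1.014 = 0.09924, so I = 3.49 × 0.09924 = 0.3463 mA.

I ≈ 0.346 mA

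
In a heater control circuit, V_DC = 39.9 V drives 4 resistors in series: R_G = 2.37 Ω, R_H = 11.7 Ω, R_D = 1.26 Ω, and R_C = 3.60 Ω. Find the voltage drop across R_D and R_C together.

Total series resistance ΣR = 2.37 + 11.7 + 1.26 + 3.60 = 18.93 Ω.
R_{R_D..R_C} = 1.26 + 3.60 = 4.860 Ω.
V = V_DC · R/ΣR = 39.9 × 0.2567 = 10.24 V.

V ≈ 10.2 V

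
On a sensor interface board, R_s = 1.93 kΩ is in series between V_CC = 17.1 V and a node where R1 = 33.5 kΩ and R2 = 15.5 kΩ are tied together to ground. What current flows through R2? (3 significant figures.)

I ≈ 0.933 mA

Combine the parallel branches: R_p = (1/33.5 + 1/15.5)⁻¹ = 10.60 kΩ.
Node voltage V_A = V_CC · R_p/(R_s + R_p) = 17.1 × 0.8459 = 14.47 V.
I(R2) = V_A / R2 = 14.47/15.5 = 0.9333 mA.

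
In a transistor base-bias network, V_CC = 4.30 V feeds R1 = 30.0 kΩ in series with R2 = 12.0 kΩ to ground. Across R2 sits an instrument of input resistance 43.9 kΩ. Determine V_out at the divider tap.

V_out ≈ 1.03 V

The load sits in parallel with R2, giving an effective lower resistance R2' = R2·R_L/(R2+R_L) = 9.424 kΩ.
Then V_out = V_CC · R2'/(R1 + R2') = 4.30 × 9.424/39.42 = 1.028 V.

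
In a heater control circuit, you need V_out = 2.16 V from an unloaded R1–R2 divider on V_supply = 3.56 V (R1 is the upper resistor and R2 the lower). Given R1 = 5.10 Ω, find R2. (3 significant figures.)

Required fraction k = V_out/V_supply = 0.6067.
R2 = R1 · 0.6067/(1 − 0.6067) = 7.869 Ω.

R2 ≈ 7.87 Ω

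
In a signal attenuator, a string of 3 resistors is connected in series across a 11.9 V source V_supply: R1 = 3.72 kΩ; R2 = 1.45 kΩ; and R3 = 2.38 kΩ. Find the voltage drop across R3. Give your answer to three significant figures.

ΣR = 3.72 + 1.45 + 2.38 = 7.550 kΩ.
V = V_supply · R/ΣR = 11.9 × 0.3152 = 3.751 V.

V ≈ 3.75 V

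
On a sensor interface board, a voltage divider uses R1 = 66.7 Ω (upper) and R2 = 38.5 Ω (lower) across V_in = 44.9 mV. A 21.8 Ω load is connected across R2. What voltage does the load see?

R2 ‖ R_L = (38.5 × 21.8)/(38.5 + 21.8) = 13.92 Ω.
Voltage divider with the loaded lower leg: V_out = 44.9 × 13.92/(66.7 + 13.92) = 44.9 × 0.1726 = 7.752 mV.
(Unloaded it would be 16.4 mV; the load pulls it down.)

V_out ≈ 7.75 mV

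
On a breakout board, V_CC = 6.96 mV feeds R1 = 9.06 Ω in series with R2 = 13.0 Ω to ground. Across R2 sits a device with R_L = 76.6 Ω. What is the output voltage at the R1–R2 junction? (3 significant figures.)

V_out ≈ 3.83 mV

The load sits in parallel with R2, giving an effective lower resistance R2' = R2·R_L/(R2+R_L) = 11.11 Ω.
Now apply the divider: V_out = 6.96 × 0.5509 = 3.834 mV.
(Unloaded it would be 4.10 mV; the load pulls it down.)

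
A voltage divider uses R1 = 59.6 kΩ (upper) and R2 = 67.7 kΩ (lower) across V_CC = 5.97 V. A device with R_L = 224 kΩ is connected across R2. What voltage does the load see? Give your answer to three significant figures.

V_out ≈ 2.78 V

The load sits in parallel with R2, giving an effective lower resistance R2' = R2·R_L/(R2+R_L) = 51.99 kΩ.
Now apply the divider: V_out = 5.97 × 0.4659 = 2.781 V.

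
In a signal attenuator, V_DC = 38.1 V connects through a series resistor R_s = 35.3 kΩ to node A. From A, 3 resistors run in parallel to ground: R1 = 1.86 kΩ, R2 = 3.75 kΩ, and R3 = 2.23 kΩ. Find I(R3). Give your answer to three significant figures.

Equivalent of the parallel group: R_p = 0.7983 kΩ.
V_A by voltage divider: V_A = 38.1 × 0.7983/(35.3 + 0.7983) = 0.8425 V.
I(R3) = V_A / R3 = 0.8425/2.23 = 0.3778 mA.

I ≈ 0.378 mA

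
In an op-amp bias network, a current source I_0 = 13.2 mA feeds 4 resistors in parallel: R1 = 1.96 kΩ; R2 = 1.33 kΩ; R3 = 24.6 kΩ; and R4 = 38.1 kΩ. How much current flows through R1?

Total conductance ΣG = 1/1.96 + 1/1.33 + 1/24.6 + 1/38.1 = 1.329 (units of 1/kΩ).
R1 takes the fraction G_k/ΣG = 0.5102/1.329 = 0.3839, so I = 13.2 × 0.3839 = 5.068 mA.

I ≈ 5.07 mA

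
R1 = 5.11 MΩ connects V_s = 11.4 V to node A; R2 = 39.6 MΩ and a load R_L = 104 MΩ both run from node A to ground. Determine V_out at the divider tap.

First combine the lower leg with the load: R2 ‖ R_L = 28.68 MΩ.
Then V_out = V_s · R2'/(R1 + R2') = 11.4 × 28.68/33.79 = 9.676 V.
(Unloaded it would be 10.1 V; the load pulls it down.)

V_out ≈ 9.68 V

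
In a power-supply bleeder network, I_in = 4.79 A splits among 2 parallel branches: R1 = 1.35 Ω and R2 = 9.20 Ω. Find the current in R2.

I ≈ 0.613 A

For two parallel branches, I_k = I_in · (other R)/(sum of R).
So I = 4.79 × 1.35/10.55 = 0.6129 A.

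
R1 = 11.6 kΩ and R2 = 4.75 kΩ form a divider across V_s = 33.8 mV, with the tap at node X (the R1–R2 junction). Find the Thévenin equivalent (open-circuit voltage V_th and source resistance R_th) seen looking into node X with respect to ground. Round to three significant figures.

V_th ≈ 9.82 mV, R_th ≈ 3.37 kΩ

With X open, the divider is unloaded: V_th = 33.8 × 4.75/16.35 = 9.820 mV.
With V_s suppressed (replaced by a short), R_th = R1 ‖ R2 = (11.60 × 4.75)/(11.60 + 4.75) = 3.370 kΩ.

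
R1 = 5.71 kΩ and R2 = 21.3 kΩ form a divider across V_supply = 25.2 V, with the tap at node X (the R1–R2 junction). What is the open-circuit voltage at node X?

V_th is the unloaded tap voltage: V_supply · R2/(R1+R2) = 25.2 × 0.7886 = 19.87 V.

V_th ≈ 19.9 V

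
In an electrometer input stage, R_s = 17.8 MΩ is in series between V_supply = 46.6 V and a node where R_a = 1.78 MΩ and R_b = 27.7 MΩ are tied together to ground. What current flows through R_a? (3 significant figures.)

Parallel bank: R_p = 1/(1/1.78 + 1/27.7) = 1.673 MΩ.
V_A by voltage divider: V_A = 46.6 × 1.673/(17.8 + 1.673) = 4.003 V.
Branch current I = V_A/R_a = 4.003/1.78 = 2.249 µA.
(Check via current divider: I_total = 2.393 µA; share G_k/ΣG = 0.9396 → same result.)

I ≈ 2.25 µA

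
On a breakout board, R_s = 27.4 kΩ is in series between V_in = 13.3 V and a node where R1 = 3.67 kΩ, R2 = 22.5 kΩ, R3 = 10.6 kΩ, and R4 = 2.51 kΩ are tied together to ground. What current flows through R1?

I ≈ 0.156 mA

Equivalent of the parallel group: R_p = 1.235 kΩ.
V_A by voltage divider: V_A = 13.3 × 1.235/(27.4 + 1.235) = 0.5736 V.
Branch current I = V_A/R1 = 0.5736/3.67 = 0.1563 mA.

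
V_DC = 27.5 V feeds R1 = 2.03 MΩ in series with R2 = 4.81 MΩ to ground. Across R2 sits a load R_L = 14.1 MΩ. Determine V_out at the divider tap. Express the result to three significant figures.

V_out ≈ 17.6 V

The load sits in parallel with R2, giving an effective lower resistance R2' = R2·R_L/(R2+R_L) = 3.587 MΩ.
Now apply the divider: V_out = 27.5 × 0.6386 = 17.56 V.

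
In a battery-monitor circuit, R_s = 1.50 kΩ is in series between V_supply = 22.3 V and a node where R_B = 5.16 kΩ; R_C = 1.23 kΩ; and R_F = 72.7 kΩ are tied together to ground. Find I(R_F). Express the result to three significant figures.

Equivalent of the parallel group: R_p = 0.9799 kΩ.
V_A = 22.3 × 0.9799/2.480 = 8.811 V.
Branch current I = V_A/R_F = 8.811/72.7 = 0.1212 mA.

I ≈ 0.121 mA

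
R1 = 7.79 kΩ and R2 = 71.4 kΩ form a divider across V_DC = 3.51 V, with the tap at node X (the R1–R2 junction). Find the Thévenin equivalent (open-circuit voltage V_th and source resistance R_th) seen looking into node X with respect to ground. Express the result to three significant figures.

With X open, the divider is unloaded: V_th = 3.51 × 71.4/79.19 = 3.165 V.
Zeroing V_DC shorts the top of R1 to ground, so R_th = R1 ‖ R2 = 7.024 kΩ.

V_th ≈ 3.16 V, R_th ≈ 7.02 kΩ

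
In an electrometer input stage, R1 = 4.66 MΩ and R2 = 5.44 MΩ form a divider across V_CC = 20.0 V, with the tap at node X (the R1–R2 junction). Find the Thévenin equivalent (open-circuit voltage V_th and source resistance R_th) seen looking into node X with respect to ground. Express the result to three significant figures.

V_th ≈ 10.8 V, R_th ≈ 2.51 MΩ

Open-circuit (no load on X): V_th = V_CC · R2/(R1 + R2) = 20.0 × 5.44/(4.660 + 5.44) = 10.77 V.
With V_CC suppressed (replaced by a short), R_th = R1 ‖ R2 = (4.660 × 5.44)/(4.660 + 5.44) = 2.510 MΩ.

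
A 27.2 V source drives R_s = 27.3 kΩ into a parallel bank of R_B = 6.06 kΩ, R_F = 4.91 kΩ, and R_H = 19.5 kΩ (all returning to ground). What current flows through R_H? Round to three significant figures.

Equivalent of the parallel group: R_p = 2.381 kΩ.
V_A by voltage divider: V_A = 27.2 × 2.381/(27.3 + 2.381) = 2.182 V.
Branch current I = V_A/R_H = 2.182/19.5 = 0.1119 mA.

I ≈ 0.112 mA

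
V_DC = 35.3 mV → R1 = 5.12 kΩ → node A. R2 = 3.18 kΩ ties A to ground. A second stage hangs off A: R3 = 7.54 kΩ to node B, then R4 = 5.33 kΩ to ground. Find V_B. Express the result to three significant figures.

V_B ≈ 4.86 mV

The second stage (R3 + R4 = 12.87 kΩ) loads node A in parallel with R2.
Effective lower resistance at A: R2 ‖ 12.87 = 2.550 kΩ.
So V_A = 35.3 × 0.3325 = 11.74 mV.
V_B = V_A × 0.4141 = 4.860 mV.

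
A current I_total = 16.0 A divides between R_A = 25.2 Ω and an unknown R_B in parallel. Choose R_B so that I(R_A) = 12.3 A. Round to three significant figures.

The fraction through R_A equals R_B/(R_A+R_B).
With f = 0.7688, R_B = R_A · f/(1−f) = 25.2 × 3.324 = 83.77 Ω.

R_B ≈ 83.8 Ω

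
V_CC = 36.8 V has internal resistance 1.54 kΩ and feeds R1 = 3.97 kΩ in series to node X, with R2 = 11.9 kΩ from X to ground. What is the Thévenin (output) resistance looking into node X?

R1' = 1.54 + 3.97 = 5.510 kΩ (source resistance + R1).
Looking into X with the source shorted: R_th = R1'·R2/(R1'+R2) = 5.510 × 11.9/17.41 = 3.766 kΩ.

R_th ≈ 3.77 kΩ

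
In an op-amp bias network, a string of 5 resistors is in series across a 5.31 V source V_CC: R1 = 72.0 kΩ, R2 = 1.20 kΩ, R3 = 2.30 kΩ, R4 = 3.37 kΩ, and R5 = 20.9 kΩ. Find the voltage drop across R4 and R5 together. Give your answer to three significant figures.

Total series resistance ΣR = 72.0 + 1.20 + 2.30 + 3.37 + 20.9 = 99.77 kΩ.
R_{R4..R5} = 3.37 + 20.9 = 24.27 kΩ.
V = V_CC · R/ΣR = 5.31 × 0.2433 = 1.292 V.

V ≈ 1.29 V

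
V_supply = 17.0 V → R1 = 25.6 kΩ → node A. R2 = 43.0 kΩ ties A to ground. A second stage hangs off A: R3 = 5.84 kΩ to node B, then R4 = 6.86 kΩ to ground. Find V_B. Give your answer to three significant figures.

Node A sees R2 in parallel with the series input of stage 2, R3 + R4 = 12.70 kΩ.
Effective lower resistance at A: R2 ‖ 12.70 = 9.804 kΩ.
V_A = 17.0 × 9.804/(25.6 + 9.804) = 4.708 V.
Stage 2 is unloaded, so V_B = V_A · R4/(R3+R4) = 4.708 × 6.86/12.70 = 2.543 V.

V_B ≈ 2.54 V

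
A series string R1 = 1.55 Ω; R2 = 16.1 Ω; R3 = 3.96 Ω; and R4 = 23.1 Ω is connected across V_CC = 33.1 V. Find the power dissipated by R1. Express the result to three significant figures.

ΣR = 44.71 Ω → I = 33.1/44.71 = 0.7403 A.
V(R1) = I·R = 1.148 V; P = V·I = 1.148 × 0.7403 = 0.8495 W.

P ≈ 0.850 W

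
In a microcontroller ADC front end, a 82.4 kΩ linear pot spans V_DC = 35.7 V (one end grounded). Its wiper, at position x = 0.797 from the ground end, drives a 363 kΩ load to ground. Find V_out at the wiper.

Split the track: R_lower = x·R_p = 65.67 kΩ, R_upper = (1−x)·R_p = 16.73 kΩ.
Lower segment in parallel with the load: 65.67 ‖ 363 = 55.61 kΩ.
Then V_out = V_DC · 55.61/(16.73 + 55.61) = 27.44 V.

V_out ≈ 27.4 V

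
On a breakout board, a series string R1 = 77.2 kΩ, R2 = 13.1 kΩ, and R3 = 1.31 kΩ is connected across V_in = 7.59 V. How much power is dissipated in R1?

The common current is I = 7.59/91.61 = 0.08285 mA.
P = I²R = 0.006864 × 77.2 = 0.5299 mW.

P ≈ 0.530 mW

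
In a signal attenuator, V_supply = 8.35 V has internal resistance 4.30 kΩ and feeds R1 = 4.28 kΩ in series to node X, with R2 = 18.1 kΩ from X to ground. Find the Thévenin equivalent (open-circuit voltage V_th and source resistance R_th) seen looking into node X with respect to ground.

R1' = 4.30 + 4.28 = 8.580 kΩ (source resistance + R1).
With X open, the divider is unloaded: V_th = 8.35 × 18.1/26.68 = 5.665 V.
Zeroing V_supply shorts the top of R1' to ground, so R_th = R1' ‖ R2 = 5.821 kΩ.

V_th ≈ 5.66 V, R_th ≈ 5.82 kΩ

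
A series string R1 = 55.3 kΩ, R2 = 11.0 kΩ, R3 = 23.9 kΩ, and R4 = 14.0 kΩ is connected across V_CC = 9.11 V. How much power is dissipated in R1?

P ≈ 0.423 mW

The common current is I = 9.11/104.2 = 0.08743 mA.
P(R1) = I²·R1 = (0.08743)² × 55.3 = 0.4227 mW.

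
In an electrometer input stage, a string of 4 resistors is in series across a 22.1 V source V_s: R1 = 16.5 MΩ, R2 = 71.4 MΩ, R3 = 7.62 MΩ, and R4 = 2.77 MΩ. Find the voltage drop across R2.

ΣR = 16.5 + 71.4 + 7.62 + 2.77 = 98.29 MΩ.
V = V_s · R/ΣR = 22.1 × 0.7264 = 16.05 V.

V ≈ 16.1 V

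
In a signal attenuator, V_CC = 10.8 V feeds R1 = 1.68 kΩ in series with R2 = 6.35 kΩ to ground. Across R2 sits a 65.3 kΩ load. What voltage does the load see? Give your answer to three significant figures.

V_out ≈ 8.37 V

The load sits in parallel with R2, giving an effective lower resistance R2' = R2·R_L/(R2+R_L) = 5.787 kΩ.
Now apply the divider: V_out = 10.8 × 0.7750 = 8.370 V.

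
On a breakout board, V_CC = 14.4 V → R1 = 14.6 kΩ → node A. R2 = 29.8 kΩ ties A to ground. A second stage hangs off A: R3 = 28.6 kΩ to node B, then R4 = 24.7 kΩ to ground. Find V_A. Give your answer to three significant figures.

V_A ≈ 8.16 V

Looking into the second stage from A: R3 + R4 = 53.30 kΩ appears in parallel with R2.
R2 ‖ (R3+R4) = 19.11 kΩ.
So V_A = 14.4 × 0.5669 = 8.164 V.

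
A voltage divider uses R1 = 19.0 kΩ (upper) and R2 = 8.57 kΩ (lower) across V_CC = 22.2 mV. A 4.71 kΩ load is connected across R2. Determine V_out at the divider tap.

V_out ≈ 3.06 mV

First combine the lower leg with the load: R2 ‖ R_L = 3.040 kΩ.
Then V_out = V_CC · R2'/(R1 + R2') = 22.2 × 3.040/22.04 = 3.062 mV.
(Unloaded it would be 6.90 mV; the load pulls it down.)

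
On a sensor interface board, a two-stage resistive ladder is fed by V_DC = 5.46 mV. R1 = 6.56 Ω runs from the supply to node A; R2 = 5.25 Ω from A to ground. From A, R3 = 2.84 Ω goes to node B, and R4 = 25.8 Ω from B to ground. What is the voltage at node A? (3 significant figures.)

V_A ≈ 2.20 mV

Looking into the second stage from A: R3 + R4 = 28.64 Ω appears in parallel with R2.
Effective lower resistance at A: R2 ‖ 28.64 = 4.437 Ω.
V_A = 5.46 × 4.437/(6.56 + 4.437) = 2.203 mV.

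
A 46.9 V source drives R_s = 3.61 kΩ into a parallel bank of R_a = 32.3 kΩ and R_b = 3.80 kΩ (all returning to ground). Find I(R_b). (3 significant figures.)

Equivalent of the parallel group: R_p = 3.400 kΩ.
V_A = 46.9 × 3.400/7.010 = 22.75 V.
I(R_b) = V_A / R_b = 22.75/3.80 = 5.986 mA.

I ≈ 5.99 mA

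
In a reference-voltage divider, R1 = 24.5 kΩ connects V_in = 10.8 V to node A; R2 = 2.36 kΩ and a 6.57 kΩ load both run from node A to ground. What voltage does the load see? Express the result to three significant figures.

V_out ≈ 0.715 V

First combine the lower leg with the load: R2 ‖ R_L = 1.736 kΩ.
Now apply the divider: V_out = 10.8 × 0.06618 = 0.7147 V.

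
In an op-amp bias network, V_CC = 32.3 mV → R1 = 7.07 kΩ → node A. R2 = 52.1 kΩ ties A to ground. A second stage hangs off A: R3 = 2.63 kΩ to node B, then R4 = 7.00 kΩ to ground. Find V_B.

V_B ≈ 12.6 mV

The second stage (R3 + R4 = 9.630 kΩ) loads node A in parallel with R2.
R2 ‖ (R3+R4) = 8.128 kΩ.
V_A = 32.3 × 8.128/(7.07 + 8.128) = 17.27 mV.
V_B = V_A × 0.7269 = 12.56 mV.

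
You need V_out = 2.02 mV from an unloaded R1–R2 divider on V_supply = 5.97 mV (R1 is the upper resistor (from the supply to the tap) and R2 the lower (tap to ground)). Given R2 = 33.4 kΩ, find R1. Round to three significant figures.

R1 ≈ 65.3 kΩ

The divider ratio is R2/(R1+R2) = 2.02/5.97 = 0.3384.
R1 = R2·(1/k − 1) = 33.4 × 1.955 = 65.31 kΩ.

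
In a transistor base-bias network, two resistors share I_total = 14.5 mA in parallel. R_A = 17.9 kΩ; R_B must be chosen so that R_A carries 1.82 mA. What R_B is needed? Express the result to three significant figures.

R_B ≈ 2.57 kΩ

The fraction through R_A equals R_B/(R_A+R_B).
1.82/14.5 = R_B/(R_A + R_B) → R_B = R_A · (0.1255)/(1 − 0.1255) = 17.9 × 0.1435 = 2.569 kΩ.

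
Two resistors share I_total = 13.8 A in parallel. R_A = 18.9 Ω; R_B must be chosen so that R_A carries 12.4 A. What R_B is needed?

R_B ≈ 167 Ω

In a two-way split, I_A/I_total = R_B/(R_A + R_B).
With f = 0.8986, R_B = R_A · f/(1−f) = 18.9 × 8.857 = 167.4 Ω.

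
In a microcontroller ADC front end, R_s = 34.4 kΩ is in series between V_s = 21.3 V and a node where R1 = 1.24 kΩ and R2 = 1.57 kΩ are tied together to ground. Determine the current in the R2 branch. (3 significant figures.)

I ≈ 0.268 mA

Parallel bank: R_p = 1/(1/1.24 + 1/1.57) = 0.6928 kΩ.
V_A = 21.3 × 0.6928/35.09 = 0.4205 V.
Branch current I = V_A/R2 = 0.4205/1.57 = 0.2678 mA.
(Equivalently: I_total = 0.6070 mA, then current-divider fraction G_k/ΣG = 0.4413.)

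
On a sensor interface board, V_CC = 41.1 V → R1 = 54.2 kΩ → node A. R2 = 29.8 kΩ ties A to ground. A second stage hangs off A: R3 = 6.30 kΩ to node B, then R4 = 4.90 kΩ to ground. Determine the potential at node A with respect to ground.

The second stage (R3 + R4 = 11.20 kΩ) loads node A in parallel with R2.
R2 ‖ (R3+R4) = 8.140 kΩ.
V_A = 41.1 × 8.140/(54.2 + 8.140) = 5.367 V.

V_A ≈ 5.37 V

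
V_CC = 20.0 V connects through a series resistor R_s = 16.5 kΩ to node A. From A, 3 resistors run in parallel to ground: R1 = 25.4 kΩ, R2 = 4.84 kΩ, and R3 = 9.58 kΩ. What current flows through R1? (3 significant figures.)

I ≈ 0.116 mA

Combine the parallel branches: R_p = (1/25.4 + 1/4.84 + 1/9.58)⁻¹ = 2.854 kΩ.
V_A by voltage divider: V_A = 20.0 × 2.854/(16.5 + 2.854) = 2.949 V.
I(R1) = V_A / R1 = 2.949/25.4 = 0.1161 mA.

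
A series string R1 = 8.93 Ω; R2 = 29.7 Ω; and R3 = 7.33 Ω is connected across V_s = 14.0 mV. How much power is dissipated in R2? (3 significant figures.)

Series current I = V_s/ΣR = 14.0/45.96 = 0.3046 mA.
P(R2) = I²·R2 = (0.3046)² × 29.7 = 2.756 µW.

P ≈ 2.76 µW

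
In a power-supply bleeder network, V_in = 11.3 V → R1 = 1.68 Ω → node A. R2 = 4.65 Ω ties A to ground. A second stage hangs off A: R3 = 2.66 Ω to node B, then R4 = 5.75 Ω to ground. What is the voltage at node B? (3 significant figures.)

The second stage (R3 + R4 = 8.410 Ω) loads node A in parallel with R2.
Effective lower resistance at A: R2 ‖ 8.410 = 2.994 Ω.
So V_A = 11.3 × 0.6406 = 7.239 V.
Stage 2 is unloaded, so V_B = V_A · R4/(R3+R4) = 7.239 × 5.75/8.410 = 4.949 V.

V_B ≈ 4.95 V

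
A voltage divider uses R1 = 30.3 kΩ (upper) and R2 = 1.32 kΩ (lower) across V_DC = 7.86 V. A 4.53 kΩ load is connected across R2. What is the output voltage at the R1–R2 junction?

First combine the lower leg with the load: R2 ‖ R_L = 1.022 kΩ.
Then V_out = V_DC · R2'/(R1 + R2') = 7.86 × 1.022/31.32 = 0.2565 V.

V_out ≈ 0.256 V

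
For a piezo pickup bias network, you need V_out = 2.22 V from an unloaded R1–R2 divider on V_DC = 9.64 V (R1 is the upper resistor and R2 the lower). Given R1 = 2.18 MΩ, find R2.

Required fraction k = V_out/V_DC = 0.2303.
So R2 = R1 · V_out/(V_DC − V_out) = 2.18 × 2.22/(9.64 − 2.22) = 2.18 × 0.2992 = 0.6522 MΩ.

R2 ≈ 0.652 MΩ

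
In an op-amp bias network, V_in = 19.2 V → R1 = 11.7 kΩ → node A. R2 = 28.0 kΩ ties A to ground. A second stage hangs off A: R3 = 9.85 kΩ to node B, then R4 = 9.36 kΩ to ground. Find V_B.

V_B ≈ 4.62 V

The second stage (R3 + R4 = 19.21 kΩ) loads node A in parallel with R2.
Effective lower resistance at A: R2 ‖ 19.21 = 11.39 kΩ.
V_A = 19.2 × 11.39/(11.7 + 11.39) = 9.473 V.
Then the unloaded second divider: V_B = V_A × R4/(R3+R4) = 9.473 × 0.4872 = 4.615 V.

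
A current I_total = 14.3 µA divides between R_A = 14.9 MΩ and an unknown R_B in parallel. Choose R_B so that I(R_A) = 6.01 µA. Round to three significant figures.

In a two-way split, I_A/I_total = R_B/(R_A + R_B).
6.01/14.3 = R_B/(R_A + R_B) → R_B = R_A · (0.4203)/(1 − 0.4203) = 14.9 × 0.7250 = 10.80 MΩ.

R_B ≈ 10.8 MΩ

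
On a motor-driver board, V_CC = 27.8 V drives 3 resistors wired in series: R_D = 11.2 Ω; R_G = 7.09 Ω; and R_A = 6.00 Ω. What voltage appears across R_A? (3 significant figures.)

ΣR = 11.2 + 7.09 + 6.00 = 24.29 Ω.
Voltage divider: V = V_CC · (6.000 / 24.29) = 27.8 × 0.2470 = 6.867 V.

V ≈ 6.87 V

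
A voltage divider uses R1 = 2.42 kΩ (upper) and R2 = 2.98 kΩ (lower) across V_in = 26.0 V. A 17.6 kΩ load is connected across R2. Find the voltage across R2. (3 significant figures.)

R2 ‖ R_L = (2.98 × 17.6)/(2.98 + 17.6) = 2.548 kΩ.
Now apply the divider: V_out = 26.0 × 0.5129 = 13.34 V.

V_out ≈ 13.3 V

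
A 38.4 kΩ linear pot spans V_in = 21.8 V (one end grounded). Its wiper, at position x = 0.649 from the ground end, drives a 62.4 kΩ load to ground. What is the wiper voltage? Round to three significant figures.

V_out ≈ 12.4 V

Lower segment x·R_p = 24.92 kΩ; upper segment (1−x)·R_p = 13.48 kΩ.
R_L loads the lower segment: effective lower R = 17.81 kΩ.
Then V_out = V_in · 17.81/(13.48 + 17.81) = 12.41 V.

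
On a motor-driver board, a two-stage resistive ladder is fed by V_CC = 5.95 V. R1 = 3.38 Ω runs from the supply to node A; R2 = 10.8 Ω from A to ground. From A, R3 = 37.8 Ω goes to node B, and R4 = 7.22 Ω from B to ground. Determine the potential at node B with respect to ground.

V_B ≈ 0.687 V

The second stage (R3 + R4 = 45.02 Ω) loads node A in parallel with R2.
Effective lower resistance at A: R2 ‖ 45.02 = 8.710 Ω.
V_A = 5.95 × 8.710/(3.38 + 8.710) = 4.287 V.
Stage 2 is unloaded, so V_B = V_A · R4/(R3+R4) = 4.287 × 7.22/45.02 = 0.6875 V.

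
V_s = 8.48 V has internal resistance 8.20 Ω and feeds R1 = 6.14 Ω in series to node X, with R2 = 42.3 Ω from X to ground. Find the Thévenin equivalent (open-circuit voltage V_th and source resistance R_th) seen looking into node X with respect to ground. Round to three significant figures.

R1' = 8.20 + 6.14 = 14.34 Ω (source resistance + R1).
With X open, the divider is unloaded: V_th = 8.48 × 42.3/56.64 = 6.333 V.
Looking into X with the source shorted: R_th = R1'·R2/(R1'+R2) = 14.34 × 42.3/56.64 = 10.71 Ω.

V_th ≈ 6.33 V, R_th ≈ 10.7 Ω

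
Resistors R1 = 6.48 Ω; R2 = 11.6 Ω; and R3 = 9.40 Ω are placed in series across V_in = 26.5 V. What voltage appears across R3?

V ≈ 9.06 V

Total series resistance ΣR = 6.48 + 11.6 + 9.40 = 27.48 Ω.
V = V_in · R/ΣR = 26.5 × 0.3421 = 9.065 V.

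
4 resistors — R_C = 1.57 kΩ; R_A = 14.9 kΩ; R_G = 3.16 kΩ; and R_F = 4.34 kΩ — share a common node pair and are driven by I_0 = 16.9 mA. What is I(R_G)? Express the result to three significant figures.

I ≈ 4.28 mA

Total conductance ΣG = 1/1.57 + 1/14.9 + 1/3.16 + 1/4.34 = 1.251 (units of 1/kΩ).
By the current-divider rule, I = I_0 · G_k/ΣG = 16.9 × 0.2530 = 4.275 mA.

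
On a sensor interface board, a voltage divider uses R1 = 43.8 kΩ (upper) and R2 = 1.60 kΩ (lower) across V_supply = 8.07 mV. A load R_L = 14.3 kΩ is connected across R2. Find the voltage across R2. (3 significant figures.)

V_out ≈ 0.257 mV

First combine the lower leg with the load: R2 ‖ R_L = 1.439 kΩ.
Voltage divider with the loaded lower leg: V_out = 8.07 × 1.439/(43.8 + 1.439) = 8.07 × 0.03181 = 0.2567 mV.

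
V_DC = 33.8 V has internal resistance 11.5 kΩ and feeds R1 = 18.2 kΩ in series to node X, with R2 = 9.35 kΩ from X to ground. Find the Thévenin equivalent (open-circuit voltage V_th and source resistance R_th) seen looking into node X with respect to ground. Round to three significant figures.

V_th ≈ 8.09 V, R_th ≈ 7.11 kΩ

R1' = 11.5 + 18.2 = 29.70 kΩ (source resistance + R1).
With X open, the divider is unloaded: V_th = 33.8 × 9.35/39.05 = 8.093 V.
With V_DC suppressed (replaced by a short), R_th = R1' ‖ R2 = (29.70 × 9.35)/(29.70 + 9.35) = 7.111 kΩ.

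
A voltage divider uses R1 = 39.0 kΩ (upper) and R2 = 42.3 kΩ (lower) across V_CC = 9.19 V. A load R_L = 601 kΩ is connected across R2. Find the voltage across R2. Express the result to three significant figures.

V_out ≈ 4.63 V

R2 ‖ R_L = (42.3 × 601)/(42.3 + 601) = 39.52 kΩ.
Now apply the divider: V_out = 9.19 × 0.5033 = 4.625 V.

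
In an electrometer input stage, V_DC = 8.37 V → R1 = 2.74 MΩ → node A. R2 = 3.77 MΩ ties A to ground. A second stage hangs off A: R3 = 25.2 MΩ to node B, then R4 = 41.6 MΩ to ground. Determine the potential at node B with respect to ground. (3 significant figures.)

Node A sees R2 in parallel with the series input of stage 2, R3 + R4 = 66.80 MΩ.
R2 ‖ (R3+R4) = 3.569 MΩ.
So V_A = 8.37 × 0.5657 = 4.735 V.
Stage 2 is unloaded, so V_B = V_A · R4/(R3+R4) = 4.735 × 41.6/66.80 = 2.949 V.

V_B ≈ 2.95 V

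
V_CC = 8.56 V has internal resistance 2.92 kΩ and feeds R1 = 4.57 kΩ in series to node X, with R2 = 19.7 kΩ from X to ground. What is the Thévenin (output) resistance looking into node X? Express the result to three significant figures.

R1' = 2.92 + 4.57 = 7.490 kΩ (source resistance + R1).
With V_CC suppressed (replaced by a short), R_th = R1' ‖ R2 = (7.490 × 19.7)/(7.490 + 19.7) = 5.427 kΩ.

R_th ≈ 5.43 kΩ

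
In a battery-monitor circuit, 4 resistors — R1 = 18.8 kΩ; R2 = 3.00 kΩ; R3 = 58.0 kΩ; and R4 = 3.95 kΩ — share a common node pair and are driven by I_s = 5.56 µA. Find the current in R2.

I ≈ 2.82 µA

Conductances: ΣG = 1/18.8 + 1/3.00 + 1/58.0 + 1/3.95 = 0.6569 (1/kΩ).
By the current-divider rule, I = I_s · G_k/ΣG = 5.56 × 0.5074 = 2.821 µA.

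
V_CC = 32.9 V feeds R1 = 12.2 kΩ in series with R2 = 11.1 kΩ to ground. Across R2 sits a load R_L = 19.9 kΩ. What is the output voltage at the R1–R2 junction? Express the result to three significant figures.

The load sits in parallel with R2, giving an effective lower resistance R2' = R2·R_L/(R2+R_L) = 7.125 kΩ.
Then V_out = V_CC · R2'/(R1 + R2') = 32.9 × 7.125/19.33 = 12.13 V.
(Unloaded it would be 15.7 V; the load pulls it down.)

V_out ≈ 12.1 V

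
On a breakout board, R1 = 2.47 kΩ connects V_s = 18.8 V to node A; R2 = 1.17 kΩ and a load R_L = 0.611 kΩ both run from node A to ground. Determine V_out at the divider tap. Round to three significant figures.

V_out ≈ 2.63 V

First combine the lower leg with the load: R2 ‖ R_L = 0.4014 kΩ.
Then V_out = V_s · R2'/(R1 + R2') = 18.8 × 0.4014/2.871 = 2.628 V.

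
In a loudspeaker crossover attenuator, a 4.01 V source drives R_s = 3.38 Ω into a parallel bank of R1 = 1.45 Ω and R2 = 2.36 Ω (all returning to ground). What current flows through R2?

Combine the parallel branches: R_p = (1/1.45 + 1/2.36)⁻¹ = 0.8982 Ω.
V_A by voltage divider: V_A = 4.01 × 0.8982/(3.38 + 0.8982) = 0.8419 V.
I(R2) = V_A / R2 = 0.8419/2.36 = 0.3567 A.

I ≈ 0.357 A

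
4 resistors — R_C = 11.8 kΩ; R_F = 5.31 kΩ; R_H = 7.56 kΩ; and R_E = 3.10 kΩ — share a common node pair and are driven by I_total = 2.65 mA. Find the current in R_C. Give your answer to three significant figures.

ΣG = 1/11.8 + 1/5.31 + 1/7.56 + 1/3.10 = 0.7279.
Current divider: I(R_C) = I_total · G_k/ΣG = 2.65 × (0.08475/0.7279) = 2.65 × 0.1164 = 0.3085 mA.

I ≈ 0.309 mA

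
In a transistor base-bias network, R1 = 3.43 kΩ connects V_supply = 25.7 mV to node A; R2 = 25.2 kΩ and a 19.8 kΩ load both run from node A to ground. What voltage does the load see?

V_out ≈ 19.6 mV

R2 ‖ R_L = (25.2 × 19.8)/(25.2 + 19.8) = 11.09 kΩ.
Now apply the divider: V_out = 25.7 × 0.7637 = 19.63 mV.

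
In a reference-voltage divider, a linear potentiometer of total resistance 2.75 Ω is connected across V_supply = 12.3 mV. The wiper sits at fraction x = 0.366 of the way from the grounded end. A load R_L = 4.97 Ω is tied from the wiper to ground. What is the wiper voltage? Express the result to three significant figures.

V_out ≈ 3.99 mV

The pot divides into 1.744 Ω above the wiper and 1.006 Ω below.
Lower segment in parallel with the load: 1.006 ‖ 4.97 = 0.8370 Ω.
Then V_out = V_supply · 0.8370/(1.744 + 0.8370) = 3.990 mV.
(Unloaded: V_out = x·V_supply = 4.50 mV.)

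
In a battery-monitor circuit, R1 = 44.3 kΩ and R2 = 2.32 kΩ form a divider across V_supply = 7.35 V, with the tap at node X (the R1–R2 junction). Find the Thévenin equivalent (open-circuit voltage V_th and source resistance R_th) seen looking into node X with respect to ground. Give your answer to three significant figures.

V_th ≈ 0.366 V, R_th ≈ 2.20 kΩ

With X open, the divider is unloaded: V_th = 7.35 × 2.32/46.62 = 0.3658 V.
Zeroing V_supply shorts the top of R1 to ground, so R_th = R1 ‖ R2 = 2.205 kΩ.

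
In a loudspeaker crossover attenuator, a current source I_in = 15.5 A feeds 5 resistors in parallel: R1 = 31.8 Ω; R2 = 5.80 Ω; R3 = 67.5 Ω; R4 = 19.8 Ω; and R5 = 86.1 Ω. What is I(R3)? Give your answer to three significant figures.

I ≈ 0.818 A

ΣG = 1/31.8 + 1/5.80 + 1/67.5 + 1/19.8 + 1/86.1 = 0.2808.
R3 takes the fraction G_k/ΣG = 0.01481/0.2808 = 0.05276, so I = 15.5 × 0.05276 = 0.8178 A.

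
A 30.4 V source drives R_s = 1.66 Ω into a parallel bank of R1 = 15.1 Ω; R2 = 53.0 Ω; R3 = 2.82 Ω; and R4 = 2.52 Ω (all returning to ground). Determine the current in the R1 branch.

Equivalent of the parallel group: R_p = 1.195 Ω.
Node voltage V_A = V_DC · R_p/(R_s + R_p) = 30.4 × 0.4186 = 12.73 V.
I(R1) = V_A / R1 = 12.73/15.1 = 0.8428 A.
(Check via current divider: I_total = 10.65 A; share G_k/ΣG = 0.07917 → same result.)

I ≈ 0.843 A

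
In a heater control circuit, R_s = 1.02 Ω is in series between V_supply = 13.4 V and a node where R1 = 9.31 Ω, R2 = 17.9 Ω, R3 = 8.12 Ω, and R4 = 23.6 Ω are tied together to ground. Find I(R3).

Combine the parallel branches: R_p = (1/9.31 + 1/17.9 + 1/8.12 + 1/23.6)⁻¹ = 3.041 Ω.
V_A = 13.4 × 3.041/4.061 = 10.03 V.
Branch current I = V_A/R3 = 10.03/8.12 = 1.236 A.

I ≈ 1.24 A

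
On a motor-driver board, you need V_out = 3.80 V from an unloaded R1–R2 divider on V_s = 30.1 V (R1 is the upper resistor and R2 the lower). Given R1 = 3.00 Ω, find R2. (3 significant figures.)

R2 ≈ 0.433 Ω

V_out/V_s = R2/(R1+R2) = 0.1262.
Rearranging, R2 = R1·k/(1−k) = 3.00 × 0.1445 = 0.4335 Ω.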